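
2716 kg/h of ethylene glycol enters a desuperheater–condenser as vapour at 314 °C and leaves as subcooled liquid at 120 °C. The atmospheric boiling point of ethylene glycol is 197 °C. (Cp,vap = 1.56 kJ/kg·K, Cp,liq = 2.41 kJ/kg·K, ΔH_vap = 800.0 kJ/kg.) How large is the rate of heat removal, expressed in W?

Q_c = 881000 W

vapour 314→197 °C: -182.52 kJ/kg
condensation at 197 °C: -800 kJ/kg
liquid 197→120 °C: -185.57 kJ/kg
Δh = -182.52 + -800 + -185.57 = -1168.1 kJ/kg
Q = ṁ·Δh = 2716 kg/h × -1168.1 kJ/kg = -3.1725e+06 kJ/h
|Q| = 881.26 kW = 881260 W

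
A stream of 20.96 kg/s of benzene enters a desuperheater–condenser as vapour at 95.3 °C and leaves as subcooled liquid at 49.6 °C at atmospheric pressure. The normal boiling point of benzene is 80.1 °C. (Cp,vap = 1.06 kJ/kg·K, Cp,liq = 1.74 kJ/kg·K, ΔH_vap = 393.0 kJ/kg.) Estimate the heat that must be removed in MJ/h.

Q_c = 34900 MJ/h

vapour 95.3→80.1 °C: -16.112 kJ/kg
condensation at 80.1 °C: -393 kJ/kg
liquid 80.1→49.6 °C: -53.07 kJ/kg
Δh = -16.112 + -393 + -53.07 = -462.18 kJ/kg
Q = ṁ·Δh = 20.96 kg/s × -462.18 kJ/kg = -9687.3 kJ/s
|Q| = 9687.3 kW = 34874 MJ/h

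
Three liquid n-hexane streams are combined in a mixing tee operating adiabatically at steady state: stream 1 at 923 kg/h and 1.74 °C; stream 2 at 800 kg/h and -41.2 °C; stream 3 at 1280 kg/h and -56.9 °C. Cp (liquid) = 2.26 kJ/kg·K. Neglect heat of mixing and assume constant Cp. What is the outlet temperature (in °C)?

T_out = -34.7 °C

No heat crosses the boundary, so H_out = H_in.
T_out = Σ ṁᵢCp,ᵢTᵢ / Σ ṁᵢCp,ᵢ
      = -235460 / 6786.8 = -34.694 °C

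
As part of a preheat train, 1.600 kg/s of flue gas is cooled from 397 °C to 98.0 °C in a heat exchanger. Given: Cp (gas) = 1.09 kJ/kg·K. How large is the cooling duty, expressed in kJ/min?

Q_c = 31300 kJ/min

Q = ṁ·Cp·ΔT = 1.600 × 1.09 × (98.0 − 397) = -521.46 kJ/s
Cooling duty = 31287 kJ/min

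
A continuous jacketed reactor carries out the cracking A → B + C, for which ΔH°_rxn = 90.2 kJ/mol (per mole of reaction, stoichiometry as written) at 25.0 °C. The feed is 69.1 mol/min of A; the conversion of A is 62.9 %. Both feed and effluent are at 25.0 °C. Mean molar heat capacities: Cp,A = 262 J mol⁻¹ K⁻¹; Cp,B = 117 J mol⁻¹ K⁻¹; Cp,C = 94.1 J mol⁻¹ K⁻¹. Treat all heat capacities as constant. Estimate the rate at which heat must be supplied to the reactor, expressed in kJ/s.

Q_in = 65.3 kJ/s

Extent of reaction ξ = 0.629 × 69.1 = 43.464 mol/min
Reaction term: ξ·ΔH°_rxn = 43.464 × 90.2 = 3920.4 kJ/min
Q = ΔH = 3920.4 kJ/min = 65.341 kW
Heat supplied = 65.341 kJ/s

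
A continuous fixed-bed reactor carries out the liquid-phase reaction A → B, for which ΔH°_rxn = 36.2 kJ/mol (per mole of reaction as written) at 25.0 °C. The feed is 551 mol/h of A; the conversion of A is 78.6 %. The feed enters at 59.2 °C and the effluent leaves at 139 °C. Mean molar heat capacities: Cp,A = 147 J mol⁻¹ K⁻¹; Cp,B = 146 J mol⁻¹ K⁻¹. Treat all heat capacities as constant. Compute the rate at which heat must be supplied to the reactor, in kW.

Extent of reaction ξ = 0.786 × 551 = 433.09 mol/h
Reaction term: ξ·ΔH°_rxn = 433.09 × 36.2 = 15678 kJ/h
Sensible, feed 59.2→25 °C: -2770.1 kJ/h
Outlet flows (mol/h): A 117.91, B 433.09
Sensible, products 25→139 °C: 9184.3 kJ/h
Q = ΔH = 22092 kJ/h = 6.1366 kW
Heat supplied = 6.1366 kW

Q_in = 6.14 kW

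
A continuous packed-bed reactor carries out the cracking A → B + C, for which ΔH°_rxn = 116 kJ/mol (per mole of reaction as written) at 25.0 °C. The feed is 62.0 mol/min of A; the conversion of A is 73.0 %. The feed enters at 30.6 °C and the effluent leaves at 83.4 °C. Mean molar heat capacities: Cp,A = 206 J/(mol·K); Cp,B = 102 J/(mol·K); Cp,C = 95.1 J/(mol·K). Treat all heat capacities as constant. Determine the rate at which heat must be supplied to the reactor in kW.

Q_in = 98.3 kW

Extent of reaction ξ = 0.730 × 62.0 = 45.26 mol/min
Reaction term: ξ·ΔH°_rxn = 45.26 × 116 = 5250.2 kJ/min
Sensible, feed 30.6→25 °C: -71.523 kJ/min
Outlet flows (mol/min): A 16.74, B 45.26, C 45.26
Sensible, products 25→83.4 °C: 722.36 kJ/min
Q = ΔH = 5901 kJ/min = 98.35 kW
Heat supplied = 98.35 kW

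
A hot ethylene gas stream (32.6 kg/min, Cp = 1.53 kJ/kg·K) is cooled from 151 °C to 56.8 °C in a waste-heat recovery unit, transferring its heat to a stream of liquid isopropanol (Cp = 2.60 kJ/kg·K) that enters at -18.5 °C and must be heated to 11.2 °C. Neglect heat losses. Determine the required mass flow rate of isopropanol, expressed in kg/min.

ṁ_c = 60.8 kg/min

Heat released by hot stream: Q = 32.6 × 1.53 × (151 − 56.8) = 4698.5 kJ/min
Energy balance on cold side (adiabatic exchanger): Q = ṁ_c·Cp_c·(T_c,out − T_c,in)
ṁ_c = 4698.5 / [2.60 × (11.2 − -18.5)] = 60.846 kg/min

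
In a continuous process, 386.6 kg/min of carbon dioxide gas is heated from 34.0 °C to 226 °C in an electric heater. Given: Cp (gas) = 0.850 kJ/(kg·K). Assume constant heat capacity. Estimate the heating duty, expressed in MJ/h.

Q = 3790 MJ/h

Q = ṁ·Cp·ΔT = 386.6 × 0.850 × (226 − 34.0) = 63093 kJ/min
Converting: 63093 / 60 s = 1051.6 kW
Heating duty = 3785.6 MJ/h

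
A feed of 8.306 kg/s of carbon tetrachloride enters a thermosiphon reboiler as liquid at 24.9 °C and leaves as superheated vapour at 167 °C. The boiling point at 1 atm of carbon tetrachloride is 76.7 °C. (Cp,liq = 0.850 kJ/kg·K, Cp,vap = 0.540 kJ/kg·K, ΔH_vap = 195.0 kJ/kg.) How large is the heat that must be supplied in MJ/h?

liquid 24.9→76.7 °C: 44.03 kJ/kg
vaporisation at 76.7 °C: 195 kJ/kg
vapour 76.7→167 °C: 48.762 kJ/kg
Δh = 44.03 + 195 + 48.762 = 287.79 kJ/kg
Q = ṁ·Δh = 8.306 kg/s × 287.79 kJ/kg = 2390.4 kJ/s
|Q| = 2390.4 kW = 8605.4 MJ/h

Q = 8610 MJ/h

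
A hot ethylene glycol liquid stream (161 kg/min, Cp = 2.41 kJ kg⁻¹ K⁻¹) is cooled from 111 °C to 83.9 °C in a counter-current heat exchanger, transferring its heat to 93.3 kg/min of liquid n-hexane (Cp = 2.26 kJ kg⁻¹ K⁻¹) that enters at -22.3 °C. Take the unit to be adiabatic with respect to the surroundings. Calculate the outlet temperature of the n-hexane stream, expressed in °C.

Heat released by hot stream: Q = 161 × 2.41 × (111 − 83.9) = 10515 kJ/min
Energy balance on cold side (adiabatic exchanger): Q = ṁ_c·Cp_c·(T_c,out − T_c,in)
T_c,out = -22.3 + 10515/(93.3 × 2.26) = 27.568 °C

T_c,out = 27.6 °C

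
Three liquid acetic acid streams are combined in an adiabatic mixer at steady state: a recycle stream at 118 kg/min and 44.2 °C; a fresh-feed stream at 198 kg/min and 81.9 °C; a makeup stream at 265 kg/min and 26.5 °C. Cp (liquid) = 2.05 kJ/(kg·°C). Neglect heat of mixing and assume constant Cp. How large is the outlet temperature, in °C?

T_out = 49.0 °C

No heat crosses the boundary, so H_out = H_in.
Σ ṁᵢCp,ᵢTᵢ = 118×2.05×44.2 + 198×2.05×81.9 + 265×2.05×26.5 = 58331
Σ ṁᵢCp,ᵢ = 118×2.05 + 198×2.05 + 265×2.05 = 1191
T_out = 58331 / 1191 = 48.975 °C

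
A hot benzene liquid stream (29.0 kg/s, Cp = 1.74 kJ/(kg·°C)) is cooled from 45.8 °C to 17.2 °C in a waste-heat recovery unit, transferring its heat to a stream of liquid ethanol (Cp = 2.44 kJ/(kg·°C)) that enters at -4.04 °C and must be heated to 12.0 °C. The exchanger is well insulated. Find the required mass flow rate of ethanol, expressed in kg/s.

ṁ_c = 36.9 kg/s

Heat released by hot stream: Q = 29.0 × 1.74 × (45.8 − 17.2) = 1443.2 kJ/s
Energy balance on cold side (adiabatic exchanger): Q = ṁ_c·Cp_c·(T_c,out − T_c,in)
ṁ_c = 1443.2 / [2.44 × (12.0 − -4.04)] = 36.874 kg/s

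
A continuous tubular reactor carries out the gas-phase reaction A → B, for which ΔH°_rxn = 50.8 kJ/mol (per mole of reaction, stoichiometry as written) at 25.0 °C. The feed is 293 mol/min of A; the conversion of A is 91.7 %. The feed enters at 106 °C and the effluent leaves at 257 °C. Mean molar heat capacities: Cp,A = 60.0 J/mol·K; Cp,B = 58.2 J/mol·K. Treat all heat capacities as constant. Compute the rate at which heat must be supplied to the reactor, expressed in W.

Q_in = 270000 W

Extent of reaction ξ = 0.917 × 293 = 268.68 mol/min
Reaction term: ξ·ΔH°_rxn = 268.68 × 50.8 = 13649 kJ/min
Sensible, feed 106→25 °C: -1424 kJ/min
Outlet flows (mol/min): A 24.319, B 268.68
Sensible, products 25→257 °C: 3966.4 kJ/min
Q = ΔH = 16191 kJ/min = 269.86 kW
Heat supplied = 269860 W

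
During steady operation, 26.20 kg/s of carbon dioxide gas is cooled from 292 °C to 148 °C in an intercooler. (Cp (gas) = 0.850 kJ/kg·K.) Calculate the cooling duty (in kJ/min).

Q = ṁ·Cp·ΔT = 26.20 × 0.850 × (148 − 292) = -3206.9 kJ/s
Cooling duty = 192410 kJ/min

Q_c = 192000 kJ/min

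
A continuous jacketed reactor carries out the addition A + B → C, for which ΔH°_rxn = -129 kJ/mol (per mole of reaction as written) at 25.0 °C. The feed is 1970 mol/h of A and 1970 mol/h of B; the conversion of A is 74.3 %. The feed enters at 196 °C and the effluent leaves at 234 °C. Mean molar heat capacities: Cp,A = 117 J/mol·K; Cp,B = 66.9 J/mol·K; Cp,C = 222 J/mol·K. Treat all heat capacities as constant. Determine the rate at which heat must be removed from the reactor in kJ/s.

Q_out = 45.4 kJ/s

Extent of reaction ξ = 0.743 × 1970 = 1463.7 mol/h
Reaction term: ξ·ΔH°_rxn = 1463.7 × -129 = -188820 kJ/h
Sensible, feed 196→25 °C: -61950 kJ/h
Outlet flows (mol/h): A 506.29, B 506.29, C 1463.7
Sensible, products 25→234 °C: 87373 kJ/h
Q = ΔH = -163400 kJ/h = -45.388 kW
Heat removed = 45.388 kJ/s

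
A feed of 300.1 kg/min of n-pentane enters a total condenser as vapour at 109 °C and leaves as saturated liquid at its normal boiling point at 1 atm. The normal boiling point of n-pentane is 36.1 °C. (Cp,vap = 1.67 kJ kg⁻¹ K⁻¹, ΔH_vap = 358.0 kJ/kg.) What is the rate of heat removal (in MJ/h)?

vapour 109→36.1 °C: -121.74 kJ/kg
condensation at 36.1 °C: -358 kJ/kg
Δh = -121.74 + -358 = -479.74 kJ/kg
Q = ṁ·Δh = 300.1 kg/min × -479.74 kJ/kg = -143970 kJ/min
|Q| = 2399.5 kW = 8638.3 MJ/h

Q_c = 8640 MJ/h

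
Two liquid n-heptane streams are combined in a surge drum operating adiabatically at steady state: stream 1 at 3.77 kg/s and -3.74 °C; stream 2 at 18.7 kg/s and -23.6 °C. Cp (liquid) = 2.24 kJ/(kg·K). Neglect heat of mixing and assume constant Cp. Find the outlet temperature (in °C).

T_out = -20.3 °C

Energy balance with Q = 0: Σ ṁᵢCp,ᵢ(T_out − Tᵢ) = 0
Σ ṁᵢCp,ᵢTᵢ = 3.77×2.24×-3.74 + 18.7×2.24×-23.6 = -1020.1
Σ ṁᵢCp,ᵢ = 3.77×2.24 + 18.7×2.24 = 50.333
T_out = -1020.1 / 50.333 = -20.268 °C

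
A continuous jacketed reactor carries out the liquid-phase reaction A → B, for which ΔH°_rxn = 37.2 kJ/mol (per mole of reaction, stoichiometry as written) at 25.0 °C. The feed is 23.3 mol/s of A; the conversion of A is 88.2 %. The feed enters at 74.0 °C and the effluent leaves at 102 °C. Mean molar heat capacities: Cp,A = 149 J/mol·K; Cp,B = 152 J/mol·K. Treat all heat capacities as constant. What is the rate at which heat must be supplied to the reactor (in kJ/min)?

Q_in = 52000 kJ/min

Extent of reaction ξ = 0.882 × 23.3 = 20.551 mol/s
Reaction term: ξ·ΔH°_rxn = 20.551 × 37.2 = 764.48 kJ/s
Sensible, feed 74.0→25 °C: -170.11 kJ/s
Outlet flows (mol/s): A 2.7494, B 20.551
Sensible, products 25→102 °C: 272.07 kJ/s
Q = ΔH = 866.44 kJ/s = 866.44 kW
Heat supplied = 51986 kJ/min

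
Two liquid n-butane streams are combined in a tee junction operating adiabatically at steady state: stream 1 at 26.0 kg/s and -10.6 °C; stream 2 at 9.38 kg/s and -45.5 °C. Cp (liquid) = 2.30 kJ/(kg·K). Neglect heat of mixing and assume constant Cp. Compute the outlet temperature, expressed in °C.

T_out = -19.9 °C

Adiabatic, steady state ⇒ Σ ṁᵢCp,ᵢ(T_out − Tᵢ) = 0
Σ ṁᵢCp,ᵢTᵢ = 26.0×2.30×-10.6 + 9.38×2.30×-45.5 = -1615.5
Σ ṁᵢCp,ᵢ = 26.0×2.30 + 9.38×2.30 = 81.374
T_out = -1615.5 / 81.374 = -19.853 °C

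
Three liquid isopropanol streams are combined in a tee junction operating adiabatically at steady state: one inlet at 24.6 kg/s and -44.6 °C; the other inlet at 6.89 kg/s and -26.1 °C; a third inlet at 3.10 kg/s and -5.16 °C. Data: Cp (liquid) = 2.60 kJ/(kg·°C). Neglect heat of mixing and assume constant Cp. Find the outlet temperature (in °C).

T_out = -37.4 °C

Energy balance with Q = 0: Σ ṁᵢCp,ᵢ(T_out − Tᵢ) = 0
Σ ṁᵢCp,ᵢTᵢ = 24.6×2.60×-44.6 + 6.89×2.60×-26.1 + 3.10×2.60×-5.16 = -3361.8
Σ ṁᵢCp,ᵢ = 24.6×2.60 + 6.89×2.60 + 3.10×2.60 = 89.934
T_out = -3361.8 / 89.934 = -37.38 °C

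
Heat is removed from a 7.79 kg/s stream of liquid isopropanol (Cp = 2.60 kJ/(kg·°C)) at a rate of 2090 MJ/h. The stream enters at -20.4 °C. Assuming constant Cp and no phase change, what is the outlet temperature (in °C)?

T_out = -49.1 °C

Q = 2090 MJ/h = 580.56 kJ/s
ΔT = Q/(ṁ·Cp) = 580.56/(7.79×2.60) = 28.664 K
T_out = -20.4 − 28.664 = -49.064 °C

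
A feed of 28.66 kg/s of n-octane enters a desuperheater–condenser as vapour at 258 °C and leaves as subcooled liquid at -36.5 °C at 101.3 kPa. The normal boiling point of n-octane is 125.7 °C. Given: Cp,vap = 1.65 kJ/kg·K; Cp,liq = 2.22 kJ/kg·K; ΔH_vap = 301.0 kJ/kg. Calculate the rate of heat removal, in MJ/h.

Q_c = 90700 MJ/h

vapour 258→125.7 °C: -218.3 kJ/kg
condensation at 125.7 °C: -301 kJ/kg
liquid 125.7→-36.5 °C: -360.08 kJ/kg
Δh = -218.3 + -301 + -360.08 = -879.38 kJ/kg
Q = ṁ·Δh = 28.66 kg/s × -879.38 kJ/kg = -25203 kJ/s
|Q| = 25203 kW = 90731 MJ/h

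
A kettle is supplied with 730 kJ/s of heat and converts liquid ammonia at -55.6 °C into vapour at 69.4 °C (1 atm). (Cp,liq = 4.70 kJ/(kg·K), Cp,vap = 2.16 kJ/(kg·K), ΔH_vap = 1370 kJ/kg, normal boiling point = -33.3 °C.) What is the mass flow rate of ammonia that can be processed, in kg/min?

Δh = 4.70×(-33.3−-55.6) + 1370 + 2.16×(69.4−-33.3) = 1696.6 kJ/kg
Q = 730 kJ/s = 730 kJ/s = 43800 kJ/min
ṁ = Q/Δh = 43800 / 1696.6 = 25.816 kg/min

ṁ = 25.8 kg/min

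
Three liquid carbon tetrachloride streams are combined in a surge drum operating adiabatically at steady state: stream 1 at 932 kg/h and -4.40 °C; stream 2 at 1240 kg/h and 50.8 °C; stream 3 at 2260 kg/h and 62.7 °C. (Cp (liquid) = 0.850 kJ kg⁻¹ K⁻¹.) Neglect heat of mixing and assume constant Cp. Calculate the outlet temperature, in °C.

T_out = 45.3 °C

No heat crosses the boundary, so H_out = H_in.
T_out = Σ ṁᵢCp,ᵢTᵢ / Σ ṁᵢCp,ᵢ
      = 170500 / 3767.2 = 45.26 °C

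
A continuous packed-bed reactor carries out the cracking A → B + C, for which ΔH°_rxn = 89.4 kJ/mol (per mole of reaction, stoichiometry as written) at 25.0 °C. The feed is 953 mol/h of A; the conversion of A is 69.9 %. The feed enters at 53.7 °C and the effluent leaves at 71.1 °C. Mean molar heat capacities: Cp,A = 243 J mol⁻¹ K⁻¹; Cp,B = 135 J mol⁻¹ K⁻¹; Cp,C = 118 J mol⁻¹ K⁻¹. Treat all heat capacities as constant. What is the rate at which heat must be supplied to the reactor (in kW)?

Extent of reaction ξ = 0.699 × 953 = 666.15 mol/h
Reaction term: ξ·ΔH°_rxn = 666.15 × 89.4 = 59554 kJ/h
Sensible, feed 53.7→25 °C: -6646.3 kJ/h
Outlet flows (mol/h): A 286.85, B 666.15, C 666.15
Sensible, products 25→71.1 °C: 10983 kJ/h
Q = ΔH = 63890 kJ/h = 17.747 kW
Heat supplied = 17.747 kW

Q_in = 17.7 kW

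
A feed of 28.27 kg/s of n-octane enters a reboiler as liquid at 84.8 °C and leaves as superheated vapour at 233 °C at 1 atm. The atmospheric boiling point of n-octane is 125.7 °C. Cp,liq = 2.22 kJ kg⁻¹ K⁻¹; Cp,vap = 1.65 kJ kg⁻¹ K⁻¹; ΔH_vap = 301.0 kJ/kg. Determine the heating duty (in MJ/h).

Q = 57900 MJ/h

liquid 84.8→125.7 °C: 90.798 kJ/kg
vaporisation at 125.7 °C: 301 kJ/kg
vapour 125.7→233 °C: 177.04 kJ/kg
Δh = 90.798 + 301 + 177.04 = 568.84 kJ/kg
Q = ṁ·Δh = 28.27 kg/s × 568.84 kJ/kg = 16081 kJ/s
|Q| = 16081 kW = 57892 MJ/h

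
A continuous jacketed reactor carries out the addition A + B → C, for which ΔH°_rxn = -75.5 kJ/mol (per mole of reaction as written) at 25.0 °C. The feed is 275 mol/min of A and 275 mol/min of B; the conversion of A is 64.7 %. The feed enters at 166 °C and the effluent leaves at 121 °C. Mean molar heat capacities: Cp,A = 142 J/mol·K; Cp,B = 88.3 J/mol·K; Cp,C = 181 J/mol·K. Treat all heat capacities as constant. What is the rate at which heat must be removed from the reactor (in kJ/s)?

Extent of reaction ξ = 0.647 × 275 = 177.93 mol/min
Reaction term: ξ·ΔH°_rxn = 177.93 × -75.5 = -13433 kJ/min
Sensible, feed 166→25 °C: -8929.9 kJ/min
Outlet flows (mol/min): A 97.075, B 97.075, C 177.93
Sensible, products 25→121 °C: 5237.8 kJ/min
Q = ΔH = -17125 kJ/min = -285.42 kW
Heat removed = 285.42 kJ/s

Q_out = 285 kJ/s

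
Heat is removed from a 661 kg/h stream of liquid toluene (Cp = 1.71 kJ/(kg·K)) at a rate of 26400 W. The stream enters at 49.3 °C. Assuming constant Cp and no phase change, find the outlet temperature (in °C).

Q = 26400 W = 95040 kJ/h
ΔT = Q/(ṁ·Cp) = 95040/(661×1.71) = 84.083 K
T_out = 49.3 − 84.083 = -34.783 °C

T_out = -34.8 °C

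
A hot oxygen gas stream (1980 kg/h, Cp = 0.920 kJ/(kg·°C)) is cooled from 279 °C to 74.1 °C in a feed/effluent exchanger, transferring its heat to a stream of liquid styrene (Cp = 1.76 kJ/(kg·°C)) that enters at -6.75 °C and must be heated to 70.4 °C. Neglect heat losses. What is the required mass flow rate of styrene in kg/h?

Heat released by hot stream: Q = 1980 × 0.920 × (279 − 74.1) = 373250 kJ/h
Energy balance on cold side (adiabatic exchanger): Q = ṁ_c·Cp_c·(T_c,out − T_c,in)
ṁ_c = 373250 / [1.76 × (70.4 − -6.75)] = 2748.8 kg/h

ṁ_c = 2750 kg/h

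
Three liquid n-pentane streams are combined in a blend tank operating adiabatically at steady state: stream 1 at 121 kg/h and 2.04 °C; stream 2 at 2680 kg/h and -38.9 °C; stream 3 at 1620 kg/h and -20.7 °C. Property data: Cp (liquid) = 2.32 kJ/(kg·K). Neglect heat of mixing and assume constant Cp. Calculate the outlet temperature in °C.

Adiabatic, steady state ⇒ Σ ṁᵢCp,ᵢ(T_out − Tᵢ) = 0
Σ ṁᵢCp,ᵢTᵢ = 121×2.32×2.04 + 2680×2.32×-38.9 + 1620×2.32×-20.7 = -319090
Σ ṁᵢCp,ᵢ = 121×2.32 + 2680×2.32 + 1620×2.32 = 10257
T_out = -319090 / 10257 = -31.11 °C

T_out = -31.1 °C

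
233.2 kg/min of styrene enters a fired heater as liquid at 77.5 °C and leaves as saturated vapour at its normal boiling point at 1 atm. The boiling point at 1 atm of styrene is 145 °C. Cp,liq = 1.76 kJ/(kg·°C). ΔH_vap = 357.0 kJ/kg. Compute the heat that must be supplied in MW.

liquid 77.5→145 °C: 118.8 kJ/kg
vaporisation at 145 °C: 357 kJ/kg
Δh = 118.8 + 357 = 475.8 kJ/kg
Q = ṁ·Δh = 233.2 kg/min × 475.8 kJ/kg = 110960 kJ/min
|Q| = 1849.3 kW = 1.8493 MW

Q = 1.85 MW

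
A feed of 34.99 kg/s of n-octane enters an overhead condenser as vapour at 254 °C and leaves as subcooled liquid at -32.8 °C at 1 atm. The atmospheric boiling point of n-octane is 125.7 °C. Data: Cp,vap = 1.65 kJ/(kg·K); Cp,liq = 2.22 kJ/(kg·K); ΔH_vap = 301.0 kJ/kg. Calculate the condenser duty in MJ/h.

vapour 254→125.7 °C: -211.69 kJ/kg
condensation at 125.7 °C: -301 kJ/kg
liquid 125.7→-32.8 °C: -351.87 kJ/kg
Δh = -211.69 + -301 + -351.87 = -864.57 kJ/kg
Q = ṁ·Δh = 34.99 kg/s × -864.57 kJ/kg = -30251 kJ/s
|Q| = 30251 kW = 108900 MJ/h

Q_c = 109000 MJ/h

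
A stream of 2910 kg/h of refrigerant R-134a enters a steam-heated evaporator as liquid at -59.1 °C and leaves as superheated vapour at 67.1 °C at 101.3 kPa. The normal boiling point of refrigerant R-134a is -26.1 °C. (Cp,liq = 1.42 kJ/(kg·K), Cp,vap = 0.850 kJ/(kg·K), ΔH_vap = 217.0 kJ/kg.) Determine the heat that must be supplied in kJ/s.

liquid -59.1→-26.1 °C: 46.86 kJ/kg
vaporisation at -26.1 °C: 217 kJ/kg
vapour -26.1→67.1 °C: 79.22 kJ/kg
Δh = 46.86 + 217 + 79.22 = 343.08 kJ/kg
Q = ṁ·Δh = 2910 kg/h × 343.08 kJ/kg = 998360 kJ/h
|Q| = 277.32 kW

Q = 277 kJ/s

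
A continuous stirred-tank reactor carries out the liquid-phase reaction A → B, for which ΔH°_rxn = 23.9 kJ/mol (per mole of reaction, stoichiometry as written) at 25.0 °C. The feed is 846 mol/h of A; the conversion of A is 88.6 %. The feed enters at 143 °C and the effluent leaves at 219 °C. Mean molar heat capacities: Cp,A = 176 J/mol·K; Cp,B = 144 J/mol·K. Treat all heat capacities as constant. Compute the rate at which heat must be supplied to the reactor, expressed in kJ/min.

Extent of reaction ξ = 0.886 × 846 = 749.56 mol/h
Reaction term: ξ·ΔH°_rxn = 749.56 × 23.9 = 17914 kJ/h
Sensible, feed 143→25 °C: -17570 kJ/h
Outlet flows (mol/h): A 96.444, B 749.56
Sensible, products 25→219 °C: 24233 kJ/h
Q = ΔH = 24577 kJ/h = 6.827 kW
Heat supplied = 409.62 kJ/min

Q_in = 410 kJ/min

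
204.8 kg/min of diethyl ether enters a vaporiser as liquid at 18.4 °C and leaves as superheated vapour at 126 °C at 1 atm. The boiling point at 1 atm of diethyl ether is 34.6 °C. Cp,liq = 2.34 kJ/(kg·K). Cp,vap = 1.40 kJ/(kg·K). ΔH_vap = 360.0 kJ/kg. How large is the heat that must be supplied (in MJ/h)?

liquid 18.4→34.6 °C: 37.908 kJ/kg
vaporisation at 34.6 °C: 360 kJ/kg
vapour 34.6→126 °C: 127.96 kJ/kg
Δh = 37.908 + 360 + 127.96 = 525.87 kJ/kg
Q = ṁ·Δh = 204.8 kg/min × 525.87 kJ/kg = 107700 kJ/min
|Q| = 1795 kW = 6461.9 MJ/h

Q = 6460 MJ/h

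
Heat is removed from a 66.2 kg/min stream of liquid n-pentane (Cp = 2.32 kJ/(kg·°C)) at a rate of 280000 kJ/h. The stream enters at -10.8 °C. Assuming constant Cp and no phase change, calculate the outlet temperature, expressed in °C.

Q = 280000 kJ/h = 4666.7 kJ/min
ΔT = Q/(ṁ·Cp) = 4666.7/(66.2×2.32) = 30.385 K
T_out = -10.8 − 30.385 = -41.185 °C

T_out = -41.2 °C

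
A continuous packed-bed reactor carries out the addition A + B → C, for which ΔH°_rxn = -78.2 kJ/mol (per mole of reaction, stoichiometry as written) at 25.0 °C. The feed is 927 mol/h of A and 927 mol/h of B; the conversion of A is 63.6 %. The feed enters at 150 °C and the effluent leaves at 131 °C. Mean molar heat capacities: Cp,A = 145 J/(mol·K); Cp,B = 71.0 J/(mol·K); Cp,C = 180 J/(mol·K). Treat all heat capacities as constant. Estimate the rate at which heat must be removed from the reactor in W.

Q_out = 14500 W

Extent of reaction ξ = 0.636 × 927 = 589.57 mol/h
Reaction term: ξ·ΔH°_rxn = 589.57 × -78.2 = -46105 kJ/h
Sensible, feed 150→25 °C: -25029 kJ/h
Outlet flows (mol/h): A 337.43, B 337.43, C 589.57
Sensible, products 25→131 °C: 18975 kJ/h
Q = ΔH = -52159 kJ/h = -14.489 kW
Heat removed = 14489 W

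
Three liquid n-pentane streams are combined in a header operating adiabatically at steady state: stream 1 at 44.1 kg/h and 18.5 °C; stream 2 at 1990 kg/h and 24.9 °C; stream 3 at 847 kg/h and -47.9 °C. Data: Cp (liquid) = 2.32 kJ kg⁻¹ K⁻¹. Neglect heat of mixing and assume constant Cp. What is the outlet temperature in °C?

T_out = 3.40 °C

Adiabatic, steady state ⇒ Σ ṁᵢCp,ᵢ(T_out − Tᵢ) = 0
Σ ṁᵢCp,ᵢTᵢ = 44.1×2.32×18.5 + 1990×2.32×24.9 + 847×2.32×-47.9 = 22726
Σ ṁᵢCp,ᵢ = 44.1×2.32 + 1990×2.32 + 847×2.32 = 6684.2
T_out = 22726 / 6684.2 = 3.3999 °C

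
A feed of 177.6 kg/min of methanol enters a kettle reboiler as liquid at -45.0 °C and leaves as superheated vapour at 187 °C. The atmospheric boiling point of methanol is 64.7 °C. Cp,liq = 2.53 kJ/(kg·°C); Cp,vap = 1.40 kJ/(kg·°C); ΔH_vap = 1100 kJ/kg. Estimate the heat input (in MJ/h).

Q = 16500 MJ/h

liquid -45.0→64.7 °C: 277.54 kJ/kg
vaporisation at 64.7 °C: 1100 kJ/kg
vapour 64.7→187 °C: 171.22 kJ/kg
Δh = 277.54 + 1100 + 171.22 = 1548.8 kJ/kg
Q = ṁ·Δh = 177.6 kg/min × 1548.8 kJ/kg = 275060 kJ/min
|Q| = 4584.3 kW = 16504 MJ/h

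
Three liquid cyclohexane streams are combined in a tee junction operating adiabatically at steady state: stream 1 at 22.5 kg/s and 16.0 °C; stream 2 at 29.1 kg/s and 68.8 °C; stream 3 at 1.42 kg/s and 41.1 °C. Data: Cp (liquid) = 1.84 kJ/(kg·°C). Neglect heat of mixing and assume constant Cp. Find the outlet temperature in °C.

Energy balance with Q = 0: Σ ṁᵢCp,ᵢ(T_out − Tᵢ) = 0
Σ ṁᵢCp,ᵢTᵢ = 22.5×1.84×16.0 + 29.1×1.84×68.8 + 1.42×1.84×41.1 = 4453.6
Σ ṁᵢCp,ᵢ = 22.5×1.84 + 29.1×1.84 + 1.42×1.84 = 97.557
T_out = 4453.6 / 97.557 = 45.651 °C

T_out = 45.7 °C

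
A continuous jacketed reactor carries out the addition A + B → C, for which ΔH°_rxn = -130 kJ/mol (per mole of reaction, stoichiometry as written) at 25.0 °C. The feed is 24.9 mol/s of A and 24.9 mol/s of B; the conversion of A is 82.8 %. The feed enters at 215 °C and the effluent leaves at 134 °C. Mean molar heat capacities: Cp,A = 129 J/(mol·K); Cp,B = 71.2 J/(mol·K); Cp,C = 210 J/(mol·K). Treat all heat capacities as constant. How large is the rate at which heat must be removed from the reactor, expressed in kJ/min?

Q_out = 184000 kJ/min

Extent of reaction ξ = 0.828 × 24.9 = 20.617 mol/s
Reaction term: ξ·ΔH°_rxn = 20.617 × -130 = -2680.2 kJ/s
Sensible, feed 215→25 °C: -947.15 kJ/s
Outlet flows (mol/s): A 4.2828, B 4.2828, C 20.617
Sensible, products 25→134 °C: 565.39 kJ/s
Q = ΔH = -3062 kJ/s = -3062 kW
Heat removed = 183720 kJ/min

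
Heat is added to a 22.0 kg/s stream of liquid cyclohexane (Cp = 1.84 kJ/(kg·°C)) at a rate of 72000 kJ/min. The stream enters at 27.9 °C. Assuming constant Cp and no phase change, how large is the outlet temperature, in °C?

Q = 72000 kJ/min = 1200 kJ/s
ΔT = Q/(ṁ·Cp) = 1200/(22.0×1.84) = 29.644 K
T_out = 27.9 + 29.644 = 57.544 °C

T_out = 57.5 °C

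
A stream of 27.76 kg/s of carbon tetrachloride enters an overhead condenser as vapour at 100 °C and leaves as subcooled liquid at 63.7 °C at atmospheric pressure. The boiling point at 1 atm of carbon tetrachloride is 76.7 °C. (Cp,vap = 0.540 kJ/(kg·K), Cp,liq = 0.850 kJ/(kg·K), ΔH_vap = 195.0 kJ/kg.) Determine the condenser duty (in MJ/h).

vapour 100→76.7 °C: -12.582 kJ/kg
condensation at 76.7 °C: -195 kJ/kg
liquid 76.7→63.7 °C: -11.05 kJ/kg
Δh = -12.582 + -195 + -11.05 = -218.63 kJ/kg
Q = ṁ·Δh = 27.76 kg/s × -218.63 kJ/kg = -6069.2 kJ/s
|Q| = 6069.2 kW = 21849 MJ/h

Q_c = 21800 MJ/h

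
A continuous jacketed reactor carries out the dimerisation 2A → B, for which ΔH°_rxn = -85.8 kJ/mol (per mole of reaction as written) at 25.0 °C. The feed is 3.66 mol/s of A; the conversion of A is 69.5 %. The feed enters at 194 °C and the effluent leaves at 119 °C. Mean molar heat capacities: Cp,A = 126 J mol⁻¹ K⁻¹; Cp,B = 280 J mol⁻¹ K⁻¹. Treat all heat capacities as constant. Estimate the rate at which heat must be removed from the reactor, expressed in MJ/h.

Q_out = 505 MJ/h

Extent of reaction ξ = 0.695 × 3.66 / 2 = 1.2718 mol/s
Reaction term: ξ·ΔH°_rxn = 1.2718 × -85.8 = -109.12 kJ/s
Sensible, feed 194→25 °C: -77.936 kJ/s
Outlet flows (mol/s): A 1.1163, B 1.2718
Sensible, products 25→119 °C: 46.697 kJ/s
Q = ΔH = -140.36 kJ/s = -140.36 kW
Heat removed = 505.31 MJ/h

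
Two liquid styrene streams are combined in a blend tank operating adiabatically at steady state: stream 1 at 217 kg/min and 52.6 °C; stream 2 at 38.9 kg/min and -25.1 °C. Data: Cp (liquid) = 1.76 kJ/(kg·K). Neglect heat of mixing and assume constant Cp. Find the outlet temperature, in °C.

T_out = 40.8 °C

Energy balance with Q = 0: Σ ṁᵢCp,ᵢ(T_out − Tᵢ) = 0
Σ ṁᵢCp,ᵢTᵢ = 217×1.76×52.6 + 38.9×1.76×-25.1 = 18371
Σ ṁᵢCp,ᵢ = 217×1.76 + 38.9×1.76 = 450.38
T_out = 18371 / 450.38 = 40.789 °C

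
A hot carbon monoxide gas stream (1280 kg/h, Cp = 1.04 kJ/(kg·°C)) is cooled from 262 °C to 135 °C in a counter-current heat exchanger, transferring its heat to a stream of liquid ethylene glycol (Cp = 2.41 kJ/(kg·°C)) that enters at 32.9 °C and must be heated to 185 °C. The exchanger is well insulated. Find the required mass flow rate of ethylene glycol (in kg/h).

Heat released by hot stream: Q = 1280 × 1.04 × (262 − 135) = 169060 kJ/h
Energy balance on cold side (adiabatic exchanger): Q = ṁ_c·Cp_c·(T_c,out − T_c,in)
ṁ_c = 169060 / [2.41 × (185 − 32.9)] = 461.21 kg/h

ṁ_c = 461 kg/h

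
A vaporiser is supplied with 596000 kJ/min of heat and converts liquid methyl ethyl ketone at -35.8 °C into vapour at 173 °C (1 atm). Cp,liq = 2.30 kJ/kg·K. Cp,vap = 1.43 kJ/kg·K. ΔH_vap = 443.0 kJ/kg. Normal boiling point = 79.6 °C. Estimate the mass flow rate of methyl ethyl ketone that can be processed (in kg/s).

ṁ = 11.8 kg/s

Δh = 2.30×(79.6−-35.8) + 443.0 + 1.43×(173−79.6) = 841.98 kJ/kg
Q = 596000 kJ/min = 9933.3 kJ/s = 9933.3 kJ/s
ṁ = Q/Δh = 9933.3 / 841.98 = 11.798 kg/s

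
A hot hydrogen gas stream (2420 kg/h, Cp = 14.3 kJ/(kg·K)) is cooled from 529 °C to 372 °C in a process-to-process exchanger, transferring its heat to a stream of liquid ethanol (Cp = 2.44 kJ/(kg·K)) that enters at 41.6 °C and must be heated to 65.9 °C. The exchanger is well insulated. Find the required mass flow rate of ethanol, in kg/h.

ṁ_c = 91600 kg/h

Heat released by hot stream: Q = 2420 × 14.3 × (529 − 372) = 5.4331e+06 kJ/h
Energy balance on cold side (adiabatic exchanger): Q = ṁ_c·Cp_c·(T_c,out − T_c,in)
ṁ_c = 5.4331e+06 / [2.44 × (65.9 − 41.6)] = 91634 kg/h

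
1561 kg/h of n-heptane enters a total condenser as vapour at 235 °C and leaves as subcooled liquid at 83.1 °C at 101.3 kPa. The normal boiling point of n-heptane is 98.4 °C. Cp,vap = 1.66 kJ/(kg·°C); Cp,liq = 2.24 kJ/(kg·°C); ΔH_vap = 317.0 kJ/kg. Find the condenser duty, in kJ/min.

Q_c = 15000 kJ/min

vapour 235→98.4 °C: -226.76 kJ/kg
condensation at 98.4 °C: -317 kJ/kg
liquid 98.4→83.1 °C: -34.272 kJ/kg
Δh = -226.76 + -317 + -34.272 = -578.03 kJ/kg
Q = ṁ·Δh = 1561 kg/h × -578.03 kJ/kg = -902300 kJ/h
|Q| = 250.64 kW = 15038 kJ/min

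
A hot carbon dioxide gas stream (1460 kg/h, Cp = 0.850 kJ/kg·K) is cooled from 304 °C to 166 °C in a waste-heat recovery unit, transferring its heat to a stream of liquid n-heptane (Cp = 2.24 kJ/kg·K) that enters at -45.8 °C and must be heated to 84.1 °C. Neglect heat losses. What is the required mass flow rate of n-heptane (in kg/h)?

Heat released by hot stream: Q = 1460 × 0.850 × (304 − 166) = 171260 kJ/h
Energy balance on cold side (adiabatic exchanger): Q = ṁ_c·Cp_c·(T_c,out − T_c,in)
ṁ_c = 171260 / [2.24 × (84.1 − -45.8)] = 588.56 kg/h

ṁ_c = 589 kg/h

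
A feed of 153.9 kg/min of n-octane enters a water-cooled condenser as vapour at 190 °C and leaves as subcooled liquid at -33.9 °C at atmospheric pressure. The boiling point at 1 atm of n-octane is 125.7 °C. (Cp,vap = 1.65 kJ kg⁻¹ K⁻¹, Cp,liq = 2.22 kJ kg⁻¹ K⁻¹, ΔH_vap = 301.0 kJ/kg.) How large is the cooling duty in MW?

Q_c = 1.95 MW

vapour 190→125.7 °C: -106.09 kJ/kg
condensation at 125.7 °C: -301 kJ/kg
liquid 125.7→-33.9 °C: -354.31 kJ/kg
Δh = -106.09 + -301 + -354.31 = -761.41 kJ/kg
Q = ṁ·Δh = 153.9 kg/min × -761.41 kJ/kg = -117180 kJ/min
|Q| = 1953 kW = 1.953 MW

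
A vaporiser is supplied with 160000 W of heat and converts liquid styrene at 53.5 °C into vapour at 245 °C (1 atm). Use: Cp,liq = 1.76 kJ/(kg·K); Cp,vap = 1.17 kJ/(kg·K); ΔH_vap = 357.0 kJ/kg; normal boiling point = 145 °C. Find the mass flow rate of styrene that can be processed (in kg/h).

Δh = 1.76×(145−53.5) + 357.0 + 1.17×(245−145) = 635.04 kJ/kg
Q = 160000 W = 160 kJ/s = 576000 kJ/h
ṁ = Q/Δh = 576000 / 635.04 = 907.03 kg/h

ṁ = 907 kg/h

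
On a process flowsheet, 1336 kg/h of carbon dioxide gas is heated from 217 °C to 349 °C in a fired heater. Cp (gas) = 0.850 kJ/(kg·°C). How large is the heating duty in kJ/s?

Q = 41.6 kJ/s

Q = ṁ·Cp·ΔT = 1336 × 0.850 × (349 − 217) = 149900 kJ/h
Converting: 149900 / 3600 s = 41.639 kW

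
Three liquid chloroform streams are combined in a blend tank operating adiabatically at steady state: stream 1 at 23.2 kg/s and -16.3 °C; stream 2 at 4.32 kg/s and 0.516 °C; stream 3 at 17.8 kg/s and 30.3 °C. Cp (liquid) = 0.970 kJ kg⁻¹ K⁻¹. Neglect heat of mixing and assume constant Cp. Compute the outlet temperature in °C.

Adiabatic, steady state ⇒ Σ ṁᵢCp,ᵢ(T_out − Tᵢ) = 0
T_out = Σ ṁᵢCp,ᵢTᵢ / Σ ṁᵢCp,ᵢ
      = 158.51 / 43.96 = 3.6057 °C

T_out = 3.61 °C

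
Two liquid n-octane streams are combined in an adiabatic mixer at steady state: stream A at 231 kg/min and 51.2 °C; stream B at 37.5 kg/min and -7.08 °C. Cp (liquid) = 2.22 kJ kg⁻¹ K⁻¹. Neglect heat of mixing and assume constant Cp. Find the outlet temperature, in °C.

T_out = 43.1 °C

Adiabatic, steady state ⇒ Σ ṁᵢCp,ᵢ(T_out − Tᵢ) = 0
T_out = Σ ṁᵢCp,ᵢTᵢ / Σ ṁᵢCp,ᵢ
      = 25667 / 596.07 = 43.06 °C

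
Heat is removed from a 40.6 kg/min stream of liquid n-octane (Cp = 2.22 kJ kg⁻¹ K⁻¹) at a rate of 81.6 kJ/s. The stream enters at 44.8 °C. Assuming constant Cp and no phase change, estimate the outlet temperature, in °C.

T_out = -9.52 °C

Q = 81.6 kJ/s = 4896 kJ/min
ΔT = Q/(ṁ·Cp) = 4896/(40.6×2.22) = 54.32 K
T_out = 44.8 − 54.32 = -9.5203 °C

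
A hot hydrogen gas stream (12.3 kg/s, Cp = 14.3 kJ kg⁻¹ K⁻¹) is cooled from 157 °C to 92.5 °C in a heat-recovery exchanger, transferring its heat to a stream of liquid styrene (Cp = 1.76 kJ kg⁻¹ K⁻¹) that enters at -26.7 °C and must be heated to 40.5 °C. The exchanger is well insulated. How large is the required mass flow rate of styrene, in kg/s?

ṁ_c = 95.9 kg/s

Heat released by hot stream: Q = 12.3 × 14.3 × (157 − 92.5) = 11345 kJ/s
Energy balance on cold side (adiabatic exchanger): Q = ṁ_c·Cp_c·(T_c,out − T_c,in)
ṁ_c = 11345 / [1.76 × (40.5 − -26.7)] = 95.922 kg/s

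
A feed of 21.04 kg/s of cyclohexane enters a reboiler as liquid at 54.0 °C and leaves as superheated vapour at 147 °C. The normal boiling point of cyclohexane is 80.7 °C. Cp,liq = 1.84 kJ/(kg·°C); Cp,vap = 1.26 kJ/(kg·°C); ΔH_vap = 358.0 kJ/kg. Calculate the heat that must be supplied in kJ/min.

Q = 619000 kJ/min

liquid 54.0→80.7 °C: 49.128 kJ/kg
vaporisation at 80.7 °C: 358 kJ/kg
vapour 80.7→147 °C: 83.538 kJ/kg
Δh = 49.128 + 358 + 83.538 = 490.67 kJ/kg
Q = ṁ·Δh = 21.04 kg/s × 490.67 kJ/kg = 10324 kJ/s
|Q| = 10324 kW = 619420 kJ/min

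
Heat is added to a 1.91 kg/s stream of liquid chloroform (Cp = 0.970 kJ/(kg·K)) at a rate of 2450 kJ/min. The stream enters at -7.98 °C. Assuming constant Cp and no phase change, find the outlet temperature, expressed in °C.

T_out = 14.1 °C

Q = 2450 kJ/min = 40.833 kJ/s
ΔT = Q/(ṁ·Cp) = 40.833/(1.91×0.970) = 22.04 K
T_out = -7.98 + 22.04 = 14.06 °C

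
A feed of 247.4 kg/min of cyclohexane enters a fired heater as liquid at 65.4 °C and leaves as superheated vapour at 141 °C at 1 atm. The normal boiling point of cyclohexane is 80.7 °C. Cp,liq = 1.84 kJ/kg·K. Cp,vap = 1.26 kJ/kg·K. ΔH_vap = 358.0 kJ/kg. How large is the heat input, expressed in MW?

liquid 65.4→80.7 °C: 28.152 kJ/kg
vaporisation at 80.7 °C: 358 kJ/kg
vapour 80.7→141 °C: 75.978 kJ/kg
Δh = 28.152 + 358 + 75.978 = 462.13 kJ/kg
Q = ṁ·Δh = 247.4 kg/min × 462.13 kJ/kg = 114330 kJ/min
|Q| = 1905.5 kW = 1.9055 MW

Q = 1.91 MW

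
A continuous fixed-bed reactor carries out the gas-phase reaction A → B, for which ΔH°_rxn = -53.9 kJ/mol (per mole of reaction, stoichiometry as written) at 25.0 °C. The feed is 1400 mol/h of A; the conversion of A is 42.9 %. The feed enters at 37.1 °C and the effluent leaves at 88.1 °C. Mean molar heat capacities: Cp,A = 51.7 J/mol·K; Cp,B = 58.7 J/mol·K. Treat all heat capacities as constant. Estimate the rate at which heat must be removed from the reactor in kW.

Extent of reaction ξ = 0.429 × 1400 = 600.6 mol/h
Reaction term: ξ·ΔH°_rxn = 600.6 × -53.9 = -32372 kJ/h
Sensible, feed 37.1→25 °C: -875.8 kJ/h
Outlet flows (mol/h): A 799.4, B 600.6
Sensible, products 25→88.1 °C: 4832.5 kJ/h
Q = ΔH = -28416 kJ/h = -7.8932 kW
Heat removed = 7.8932 kW

Q_out = 7.89 kW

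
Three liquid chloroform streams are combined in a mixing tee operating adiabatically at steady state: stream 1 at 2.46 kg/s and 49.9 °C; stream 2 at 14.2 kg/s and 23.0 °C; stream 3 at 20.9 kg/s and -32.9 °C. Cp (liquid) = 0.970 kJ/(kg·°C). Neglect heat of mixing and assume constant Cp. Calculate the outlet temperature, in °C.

T_out = -6.34 °C

Adiabatic, steady state ⇒ Σ ṁᵢCp,ᵢ(T_out − Tᵢ) = 0
T_out = Σ ṁᵢCp,ᵢTᵢ / Σ ṁᵢCp,ᵢ
      = -231.11 / 36.433 = -6.3433 °C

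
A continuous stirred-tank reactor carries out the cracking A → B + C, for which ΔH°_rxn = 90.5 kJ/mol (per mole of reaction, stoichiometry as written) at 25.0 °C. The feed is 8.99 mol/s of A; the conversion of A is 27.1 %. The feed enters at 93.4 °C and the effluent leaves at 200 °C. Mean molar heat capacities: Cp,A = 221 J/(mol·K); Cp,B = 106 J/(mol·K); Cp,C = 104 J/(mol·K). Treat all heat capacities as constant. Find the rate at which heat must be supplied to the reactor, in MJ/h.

Q_in = 1540 MJ/h

Extent of reaction ξ = 0.271 × 8.99 = 2.4363 mol/s
Reaction term: ξ·ΔH°_rxn = 2.4363 × 90.5 = 220.48 kJ/s
Sensible, feed 93.4→25 °C: -135.9 kJ/s
Outlet flows (mol/s): A 6.5537, B 2.4363, C 2.4363
Sensible, products 25→200 °C: 343 kJ/s
Q = ΔH = 427.59 kJ/s = 427.59 kW
Heat supplied = 1539.3 MJ/h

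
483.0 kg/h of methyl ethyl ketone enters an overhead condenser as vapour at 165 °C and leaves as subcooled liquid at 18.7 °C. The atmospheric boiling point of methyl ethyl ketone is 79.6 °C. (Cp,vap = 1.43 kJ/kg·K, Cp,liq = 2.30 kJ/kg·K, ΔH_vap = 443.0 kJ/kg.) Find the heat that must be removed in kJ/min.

Q_c = 5680 kJ/min

vapour 165→79.6 °C: -122.12 kJ/kg
condensation at 79.6 °C: -443 kJ/kg
liquid 79.6→18.7 °C: -140.07 kJ/kg
Δh = -122.12 + -443 + -140.07 = -705.19 kJ/kg
Q = ṁ·Δh = 483.0 kg/h × -705.19 kJ/kg = -340610 kJ/h
|Q| = 94.613 kW = 5676.8 kJ/min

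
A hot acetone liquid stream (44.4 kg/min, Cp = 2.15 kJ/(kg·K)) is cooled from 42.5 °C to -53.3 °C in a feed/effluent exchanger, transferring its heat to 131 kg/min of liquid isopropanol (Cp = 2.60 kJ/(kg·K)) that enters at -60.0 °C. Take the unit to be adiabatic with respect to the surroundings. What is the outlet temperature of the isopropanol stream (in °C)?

T_c,out = -33.2 °C

Heat released by hot stream: Q = 44.4 × 2.15 × (42.5 − -53.3) = 9145.1 kJ/min
Energy balance on cold side (adiabatic exchanger): Q = ṁ_c·Cp_c·(T_c,out − T_c,in)
T_c,out = -60.0 + 9145.1/(131 × 2.60) = -33.15 °C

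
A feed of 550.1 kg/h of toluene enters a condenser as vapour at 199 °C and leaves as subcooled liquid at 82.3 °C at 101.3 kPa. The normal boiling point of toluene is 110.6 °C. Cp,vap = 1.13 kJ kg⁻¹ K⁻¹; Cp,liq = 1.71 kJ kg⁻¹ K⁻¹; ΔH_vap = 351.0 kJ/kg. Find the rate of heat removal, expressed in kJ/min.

vapour 199→110.6 °C: -99.892 kJ/kg
condensation at 110.6 °C: -351 kJ/kg
liquid 110.6→82.3 °C: -48.393 kJ/kg
Δh = -99.892 + -351 + -48.393 = -499.28 kJ/kg
Q = ṁ·Δh = 550.1 kg/h × -499.28 kJ/kg = -274660 kJ/h
|Q| = 76.294 kW = 4577.6 kJ/min

Q_c = 4580 kJ/min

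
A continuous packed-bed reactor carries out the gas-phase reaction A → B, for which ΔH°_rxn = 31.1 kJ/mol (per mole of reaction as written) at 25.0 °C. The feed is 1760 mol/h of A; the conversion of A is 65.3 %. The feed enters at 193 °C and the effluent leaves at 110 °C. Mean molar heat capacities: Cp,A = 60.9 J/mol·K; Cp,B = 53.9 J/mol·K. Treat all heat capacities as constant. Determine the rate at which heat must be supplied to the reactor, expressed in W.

Extent of reaction ξ = 0.653 × 1760 = 1149.3 mol/h
Reaction term: ξ·ΔH°_rxn = 1149.3 × 31.1 = 35743 kJ/h
Sensible, feed 193→25 °C: -18007 kJ/h
Outlet flows (mol/h): A 610.72, B 1149.3
Sensible, products 25→110 °C: 8426.8 kJ/h
Q = ΔH = 26163 kJ/h = 7.2674 kW
Heat supplied = 7267.4 W

Q_in = 7270 W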